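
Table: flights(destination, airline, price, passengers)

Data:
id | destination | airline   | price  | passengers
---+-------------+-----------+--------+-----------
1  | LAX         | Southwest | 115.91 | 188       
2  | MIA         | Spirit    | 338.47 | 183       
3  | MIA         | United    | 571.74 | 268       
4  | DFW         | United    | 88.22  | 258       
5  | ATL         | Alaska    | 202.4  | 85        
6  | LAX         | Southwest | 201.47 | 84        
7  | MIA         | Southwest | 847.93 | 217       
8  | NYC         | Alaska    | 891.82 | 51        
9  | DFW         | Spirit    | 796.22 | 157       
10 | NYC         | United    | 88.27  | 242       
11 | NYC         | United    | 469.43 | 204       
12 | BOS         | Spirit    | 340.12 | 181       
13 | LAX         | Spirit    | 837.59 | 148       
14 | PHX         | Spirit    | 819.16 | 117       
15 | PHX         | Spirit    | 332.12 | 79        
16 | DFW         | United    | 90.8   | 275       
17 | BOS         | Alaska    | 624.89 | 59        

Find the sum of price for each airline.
SELECT airline, SUM(price) as result
FROM flights
GROUP BY airline

Result:
  Alaska: 1719.11
  Southwest: 1165.31
  Spirit: 3463.68
  United: 1308.46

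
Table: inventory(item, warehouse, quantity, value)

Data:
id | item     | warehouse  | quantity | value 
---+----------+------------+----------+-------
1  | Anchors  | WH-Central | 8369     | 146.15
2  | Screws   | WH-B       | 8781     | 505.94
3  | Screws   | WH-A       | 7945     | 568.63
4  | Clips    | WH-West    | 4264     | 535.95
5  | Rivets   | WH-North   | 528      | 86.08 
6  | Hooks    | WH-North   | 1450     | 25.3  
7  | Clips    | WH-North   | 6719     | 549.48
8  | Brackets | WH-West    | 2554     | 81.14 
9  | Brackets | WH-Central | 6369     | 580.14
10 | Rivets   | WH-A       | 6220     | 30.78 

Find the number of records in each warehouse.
SELECT warehouse, COUNT(*) as count
FROM inventory
GROUP BY warehouse

Result:
  WH-A: 2
  WH-B: 1
  WH-Central: 2
  WH-North: 3
  WH-West: 2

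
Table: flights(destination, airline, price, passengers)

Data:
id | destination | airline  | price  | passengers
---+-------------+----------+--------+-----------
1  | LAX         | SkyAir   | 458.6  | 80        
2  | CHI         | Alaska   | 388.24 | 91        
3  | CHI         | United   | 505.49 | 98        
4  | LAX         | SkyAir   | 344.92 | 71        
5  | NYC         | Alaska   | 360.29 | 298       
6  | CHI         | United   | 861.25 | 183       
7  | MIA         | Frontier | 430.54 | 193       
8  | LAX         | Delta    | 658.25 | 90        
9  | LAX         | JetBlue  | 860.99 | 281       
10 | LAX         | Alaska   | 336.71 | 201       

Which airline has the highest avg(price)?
SELECT airline, AVG(price) as val
FROM flights
GROUP BY airline
ORDER BY val DESC
LIMIT 1

Result: JetBlue with avg(price) = 860.99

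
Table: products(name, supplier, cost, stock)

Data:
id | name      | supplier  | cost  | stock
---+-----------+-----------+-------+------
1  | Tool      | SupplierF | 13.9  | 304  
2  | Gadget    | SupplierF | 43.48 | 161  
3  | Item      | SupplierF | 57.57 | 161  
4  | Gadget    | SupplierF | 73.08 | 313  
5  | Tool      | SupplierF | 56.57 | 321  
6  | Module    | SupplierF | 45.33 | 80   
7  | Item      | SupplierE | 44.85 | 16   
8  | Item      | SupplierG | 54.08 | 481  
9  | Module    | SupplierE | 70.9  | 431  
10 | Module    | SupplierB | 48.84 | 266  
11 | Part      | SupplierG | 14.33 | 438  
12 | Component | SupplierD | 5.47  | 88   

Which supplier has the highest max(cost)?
SELECT supplier, MAX(cost) as val
FROM products
GROUP BY supplier
ORDER BY val DESC
LIMIT 1

Result: SupplierF with max(cost) = 73.08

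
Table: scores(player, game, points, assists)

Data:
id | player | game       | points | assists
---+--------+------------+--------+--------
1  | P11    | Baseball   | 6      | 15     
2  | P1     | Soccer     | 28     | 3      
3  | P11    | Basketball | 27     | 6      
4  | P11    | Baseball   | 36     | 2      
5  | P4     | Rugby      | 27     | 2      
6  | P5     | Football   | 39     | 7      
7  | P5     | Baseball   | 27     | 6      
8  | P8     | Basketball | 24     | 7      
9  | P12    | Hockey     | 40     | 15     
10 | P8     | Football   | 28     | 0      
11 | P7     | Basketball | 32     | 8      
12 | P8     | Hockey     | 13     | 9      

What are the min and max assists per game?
SELECT game, MIN(assists), MAX(assists)
FROM scores
GROUP BY game

Result:
  Baseball: min=2, max=15
  Basketball: min=6, max=8
  Football: min=0, max=7
  Hockey: min=9, max=15
  Rugby: min=2, max=2
  Soccer: min=3, max=3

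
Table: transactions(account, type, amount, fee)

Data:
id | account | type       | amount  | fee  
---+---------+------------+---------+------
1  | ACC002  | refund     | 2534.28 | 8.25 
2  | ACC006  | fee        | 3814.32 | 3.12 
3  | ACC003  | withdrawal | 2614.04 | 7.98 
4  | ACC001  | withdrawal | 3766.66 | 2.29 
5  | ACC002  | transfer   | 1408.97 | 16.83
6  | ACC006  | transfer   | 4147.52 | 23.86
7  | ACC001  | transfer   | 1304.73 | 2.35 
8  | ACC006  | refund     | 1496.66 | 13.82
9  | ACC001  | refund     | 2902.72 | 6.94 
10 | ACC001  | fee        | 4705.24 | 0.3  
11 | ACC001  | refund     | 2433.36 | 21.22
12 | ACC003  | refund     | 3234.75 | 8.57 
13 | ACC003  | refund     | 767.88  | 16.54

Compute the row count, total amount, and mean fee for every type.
SELECT type,
       COUNT(*) as cnt,
       SUM(amount) as total_amount,
       AVG(fee) as avg_fee
FROM transactions
GROUP BY type

Result:
  fee: 2 records, 8519.56 total amount, 1.71 avg fee
  refund: 6 records, 13369.65 total amount, 12.56 avg fee
  transfer: 3 records, 6861.22 total amount, 14.35 avg fee
  withdrawal: 2 records, 6380.70 total amount, 5.14 avg fee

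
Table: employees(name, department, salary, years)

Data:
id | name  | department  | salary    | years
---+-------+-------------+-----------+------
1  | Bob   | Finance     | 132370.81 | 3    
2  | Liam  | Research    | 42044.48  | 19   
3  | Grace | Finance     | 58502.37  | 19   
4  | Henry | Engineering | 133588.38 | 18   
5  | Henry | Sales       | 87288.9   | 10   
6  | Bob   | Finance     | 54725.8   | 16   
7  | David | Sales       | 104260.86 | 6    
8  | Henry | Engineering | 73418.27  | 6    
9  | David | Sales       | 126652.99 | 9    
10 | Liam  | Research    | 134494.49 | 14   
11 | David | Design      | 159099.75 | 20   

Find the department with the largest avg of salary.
SELECT department, AVG(salary) as val
FROM employees
GROUP BY department
ORDER BY val DESC
LIMIT 1

Result: Design with avg(salary) = 159099.75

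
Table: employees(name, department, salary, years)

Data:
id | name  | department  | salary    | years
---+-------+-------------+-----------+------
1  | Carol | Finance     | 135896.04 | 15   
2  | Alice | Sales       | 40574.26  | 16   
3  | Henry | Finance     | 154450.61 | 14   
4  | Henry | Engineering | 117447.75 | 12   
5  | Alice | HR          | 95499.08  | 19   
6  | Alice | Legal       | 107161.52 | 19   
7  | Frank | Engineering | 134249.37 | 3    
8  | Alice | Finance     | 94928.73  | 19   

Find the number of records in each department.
SELECT department, COUNT(*) as count
FROM employees
GROUP BY department

Result:
  Engineering: 2
  Finance: 3
  HR: 1
  Legal: 1
  Sales: 1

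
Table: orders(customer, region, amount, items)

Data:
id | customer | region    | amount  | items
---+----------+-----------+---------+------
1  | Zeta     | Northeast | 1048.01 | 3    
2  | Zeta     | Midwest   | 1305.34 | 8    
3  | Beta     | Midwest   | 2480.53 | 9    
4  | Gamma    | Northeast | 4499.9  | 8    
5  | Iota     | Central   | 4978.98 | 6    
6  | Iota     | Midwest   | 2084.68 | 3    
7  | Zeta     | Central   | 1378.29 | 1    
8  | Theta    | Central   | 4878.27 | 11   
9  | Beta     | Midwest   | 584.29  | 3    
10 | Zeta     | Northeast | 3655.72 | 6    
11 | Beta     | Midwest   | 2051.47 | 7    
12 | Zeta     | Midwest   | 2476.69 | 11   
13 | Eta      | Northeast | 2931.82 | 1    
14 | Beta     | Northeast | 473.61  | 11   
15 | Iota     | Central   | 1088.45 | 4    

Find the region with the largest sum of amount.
SELECT region, SUM(amount) as val
FROM orders
GROUP BY region
ORDER BY val DESC
LIMIT 1

Result: Northeast with sum(amount) = 12609.06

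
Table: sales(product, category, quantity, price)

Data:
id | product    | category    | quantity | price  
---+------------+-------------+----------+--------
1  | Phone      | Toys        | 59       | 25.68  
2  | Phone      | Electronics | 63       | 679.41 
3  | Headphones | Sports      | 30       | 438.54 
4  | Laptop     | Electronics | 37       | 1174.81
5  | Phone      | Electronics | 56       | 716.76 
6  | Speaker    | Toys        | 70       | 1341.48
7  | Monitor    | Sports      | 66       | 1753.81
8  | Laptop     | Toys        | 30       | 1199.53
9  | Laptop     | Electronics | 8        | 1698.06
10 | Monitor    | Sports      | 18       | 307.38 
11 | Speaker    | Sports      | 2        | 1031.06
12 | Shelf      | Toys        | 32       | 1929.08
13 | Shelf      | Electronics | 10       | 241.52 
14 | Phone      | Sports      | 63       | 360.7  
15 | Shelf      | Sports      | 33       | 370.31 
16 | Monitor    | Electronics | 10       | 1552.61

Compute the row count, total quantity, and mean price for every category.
SELECT category,
       COUNT(*) as cnt,
       SUM(quantity) as total_quantity,
       AVG(price) as avg_price
FROM sales
GROUP BY category

Result:
  Electronics: 6 records, 184 total quantity, 1010.53 avg price
  Sports: 6 records, 212 total quantity, 710.30 avg price
  Toys: 4 records, 191 total quantity, 1123.94 avg price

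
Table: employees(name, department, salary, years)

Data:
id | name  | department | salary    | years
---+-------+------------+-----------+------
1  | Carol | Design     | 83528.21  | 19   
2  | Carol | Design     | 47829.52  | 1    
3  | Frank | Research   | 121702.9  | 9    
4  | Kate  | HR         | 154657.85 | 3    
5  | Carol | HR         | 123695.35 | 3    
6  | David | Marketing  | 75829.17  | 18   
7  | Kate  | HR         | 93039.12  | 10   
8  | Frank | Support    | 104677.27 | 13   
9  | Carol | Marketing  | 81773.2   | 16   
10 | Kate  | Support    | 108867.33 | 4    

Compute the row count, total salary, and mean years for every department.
SELECT department,
       COUNT(*) as cnt,
       SUM(salary) as total_salary,
       AVG(years) as avg_years
FROM employees
GROUP BY department

Result:
  Design: 2 records, 131357.73 total salary, 10.00 avg years
  HR: 3 records, 371392.32 total salary, 5.33 avg years
  Marketing: 2 records, 157602.37 total salary, 17.00 avg years
  Research: 1 records, 121702.90 total salary, 9.00 avg years
  Support: 2 records, 213544.60 total salary, 8.50 avg years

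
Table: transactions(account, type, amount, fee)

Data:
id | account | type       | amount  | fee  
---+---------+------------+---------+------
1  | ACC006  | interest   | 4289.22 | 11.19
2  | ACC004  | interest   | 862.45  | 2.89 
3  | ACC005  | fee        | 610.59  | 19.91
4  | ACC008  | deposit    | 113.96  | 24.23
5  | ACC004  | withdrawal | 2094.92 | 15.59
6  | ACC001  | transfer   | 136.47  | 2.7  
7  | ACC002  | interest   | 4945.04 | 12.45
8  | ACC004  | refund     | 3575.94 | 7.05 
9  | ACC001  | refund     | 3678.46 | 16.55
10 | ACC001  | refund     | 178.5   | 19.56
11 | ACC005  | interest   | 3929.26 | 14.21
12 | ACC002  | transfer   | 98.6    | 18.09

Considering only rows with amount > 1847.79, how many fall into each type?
SELECT type, COUNT(*)
FROM transactions
WHERE amount > 1847.79
GROUP BY type

Note: WHERE filters rows before grouping.

Result:
  interest: 3
  refund: 2
  withdrawal: 1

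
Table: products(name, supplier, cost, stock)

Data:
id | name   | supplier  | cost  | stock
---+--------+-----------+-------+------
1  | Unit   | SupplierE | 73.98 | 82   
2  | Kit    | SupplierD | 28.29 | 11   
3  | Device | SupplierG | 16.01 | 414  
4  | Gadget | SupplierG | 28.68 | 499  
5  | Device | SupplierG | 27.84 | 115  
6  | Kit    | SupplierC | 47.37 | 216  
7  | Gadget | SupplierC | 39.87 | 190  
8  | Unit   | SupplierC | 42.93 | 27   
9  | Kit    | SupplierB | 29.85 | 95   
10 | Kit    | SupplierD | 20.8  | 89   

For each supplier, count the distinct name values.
SELECT supplier, COUNT(DISTINCT name)
FROM products
GROUP BY supplier

Result:
  SupplierB: 1 distinct
  SupplierC: 3 distinct
  SupplierD: 1 distinct
  SupplierE: 1 distinct
  SupplierG: 2 distinct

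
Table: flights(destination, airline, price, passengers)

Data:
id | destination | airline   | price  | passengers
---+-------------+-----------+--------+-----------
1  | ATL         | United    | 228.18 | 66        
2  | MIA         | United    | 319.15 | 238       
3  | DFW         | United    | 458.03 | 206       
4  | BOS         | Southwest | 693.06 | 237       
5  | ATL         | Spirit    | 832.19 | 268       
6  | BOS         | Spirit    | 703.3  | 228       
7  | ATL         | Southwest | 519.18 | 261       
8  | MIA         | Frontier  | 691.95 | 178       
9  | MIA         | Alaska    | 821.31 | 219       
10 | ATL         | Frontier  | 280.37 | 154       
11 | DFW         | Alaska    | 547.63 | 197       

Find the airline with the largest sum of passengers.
SELECT airline, SUM(passengers) as val
FROM flights
GROUP BY airline
ORDER BY val DESC
LIMIT 1

Result: United with sum(passengers) = 510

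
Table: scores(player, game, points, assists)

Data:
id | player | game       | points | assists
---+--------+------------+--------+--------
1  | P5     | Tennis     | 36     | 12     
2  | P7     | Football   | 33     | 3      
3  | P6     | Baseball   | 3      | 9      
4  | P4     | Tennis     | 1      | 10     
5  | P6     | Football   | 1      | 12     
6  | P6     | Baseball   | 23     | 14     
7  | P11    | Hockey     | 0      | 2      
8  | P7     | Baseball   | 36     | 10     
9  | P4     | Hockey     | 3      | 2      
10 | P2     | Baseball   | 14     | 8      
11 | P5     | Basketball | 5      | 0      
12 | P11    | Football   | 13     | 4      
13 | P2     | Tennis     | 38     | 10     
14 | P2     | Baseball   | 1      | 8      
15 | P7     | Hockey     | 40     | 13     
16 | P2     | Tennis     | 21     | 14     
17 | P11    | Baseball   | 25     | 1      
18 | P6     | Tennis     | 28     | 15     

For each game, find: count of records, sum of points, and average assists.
SELECT game,
       COUNT(*) as cnt,
       SUM(points) as total_points,
       AVG(assists) as avg_assists
FROM scores
GROUP BY game

Result:
  Baseball: 6 records, 102 total points, 8.33 avg assists
  Basketball: 1 records, 5 total points, 0.00 avg assists
  Football: 3 records, 47 total points, 6.33 avg assists
  Hockey: 3 records, 43 total points, 5.67 avg assists
  Tennis: 5 records, 124 total points, 12.20 avg assists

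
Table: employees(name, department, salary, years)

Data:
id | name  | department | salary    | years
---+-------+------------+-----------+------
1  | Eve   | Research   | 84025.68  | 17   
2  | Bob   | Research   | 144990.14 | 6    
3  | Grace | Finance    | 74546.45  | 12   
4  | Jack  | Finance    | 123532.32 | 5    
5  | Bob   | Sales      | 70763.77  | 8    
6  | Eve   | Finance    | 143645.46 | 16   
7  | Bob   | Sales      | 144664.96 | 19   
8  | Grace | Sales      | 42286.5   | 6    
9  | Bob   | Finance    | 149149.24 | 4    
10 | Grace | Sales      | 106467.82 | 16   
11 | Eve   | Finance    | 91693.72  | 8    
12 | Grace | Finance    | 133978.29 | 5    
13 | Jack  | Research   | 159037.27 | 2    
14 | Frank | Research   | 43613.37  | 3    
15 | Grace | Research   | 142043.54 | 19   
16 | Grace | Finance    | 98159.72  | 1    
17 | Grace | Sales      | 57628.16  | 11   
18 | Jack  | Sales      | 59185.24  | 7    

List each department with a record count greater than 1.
SELECT department, COUNT(*) as cnt
FROM employees
GROUP BY department
HAVING COUNT(*) > 1

Result:
  Finance: 7
  Research: 5
  Sales: 6

Note: HAVING filters groups after aggregation, WHERE filters rows before.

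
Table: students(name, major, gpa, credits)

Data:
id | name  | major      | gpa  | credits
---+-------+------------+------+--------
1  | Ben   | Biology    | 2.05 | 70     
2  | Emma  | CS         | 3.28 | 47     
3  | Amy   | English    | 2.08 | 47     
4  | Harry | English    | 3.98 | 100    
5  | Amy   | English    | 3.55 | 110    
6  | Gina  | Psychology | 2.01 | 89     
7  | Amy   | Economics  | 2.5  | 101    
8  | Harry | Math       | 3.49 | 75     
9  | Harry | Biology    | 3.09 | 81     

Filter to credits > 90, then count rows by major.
SELECT major, COUNT(*)
FROM students
WHERE credits > 90
GROUP BY major

Note: WHERE filters rows before grouping.

Result:
  Economics: 1
  English: 2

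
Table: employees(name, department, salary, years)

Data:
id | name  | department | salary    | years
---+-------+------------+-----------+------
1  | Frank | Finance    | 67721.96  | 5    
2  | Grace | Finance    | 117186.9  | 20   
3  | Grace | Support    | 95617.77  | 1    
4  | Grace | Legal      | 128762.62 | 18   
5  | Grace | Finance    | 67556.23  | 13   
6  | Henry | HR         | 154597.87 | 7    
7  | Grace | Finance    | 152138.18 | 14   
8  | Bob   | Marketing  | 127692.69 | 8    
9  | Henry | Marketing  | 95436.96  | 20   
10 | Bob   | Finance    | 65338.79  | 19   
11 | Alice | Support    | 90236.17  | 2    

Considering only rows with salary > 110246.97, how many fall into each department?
SELECT department, COUNT(*)
FROM employees
WHERE salary > 110246.97
GROUP BY department

Note: WHERE filters rows before grouping.

Result:
  Finance: 2
  HR: 1
  Legal: 1
  Marketing: 1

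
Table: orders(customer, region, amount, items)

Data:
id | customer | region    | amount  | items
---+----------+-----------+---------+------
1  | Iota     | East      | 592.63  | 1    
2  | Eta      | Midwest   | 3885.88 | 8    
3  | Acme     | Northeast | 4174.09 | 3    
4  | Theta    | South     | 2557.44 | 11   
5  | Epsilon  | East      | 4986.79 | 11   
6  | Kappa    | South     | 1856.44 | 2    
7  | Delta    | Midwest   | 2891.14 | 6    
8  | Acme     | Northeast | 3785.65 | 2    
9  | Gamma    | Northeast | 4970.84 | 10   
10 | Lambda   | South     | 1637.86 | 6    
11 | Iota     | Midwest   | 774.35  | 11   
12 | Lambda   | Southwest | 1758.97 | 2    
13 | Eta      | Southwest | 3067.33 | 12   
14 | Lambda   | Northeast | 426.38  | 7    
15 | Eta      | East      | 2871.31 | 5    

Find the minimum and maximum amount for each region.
SELECT region, MIN(amount), MAX(amount)
FROM orders
GROUP BY region

Result:
  East: min=592.63, max=4986.79
  Midwest: min=774.35, max=3885.88
  Northeast: min=426.38, max=4970.84
  South: min=1637.86, max=2557.44
  Southwest: min=1758.97, max=3067.33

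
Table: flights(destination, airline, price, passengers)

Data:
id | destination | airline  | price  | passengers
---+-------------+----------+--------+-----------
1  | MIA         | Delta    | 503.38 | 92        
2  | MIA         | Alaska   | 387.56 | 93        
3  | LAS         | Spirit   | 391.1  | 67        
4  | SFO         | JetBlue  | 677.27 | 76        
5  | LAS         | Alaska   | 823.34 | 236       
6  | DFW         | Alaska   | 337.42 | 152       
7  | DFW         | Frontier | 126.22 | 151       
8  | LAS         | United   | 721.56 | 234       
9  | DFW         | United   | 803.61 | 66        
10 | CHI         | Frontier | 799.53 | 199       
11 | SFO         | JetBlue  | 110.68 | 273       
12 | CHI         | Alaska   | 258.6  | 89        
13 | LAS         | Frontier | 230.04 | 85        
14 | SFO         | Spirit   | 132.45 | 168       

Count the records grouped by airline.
SELECT airline, COUNT(*) as count
FROM flights
GROUP BY airline

Result:
  Alaska: 4
  Delta: 1
  Frontier: 3
  JetBlue: 2
  Spirit: 2
  United: 2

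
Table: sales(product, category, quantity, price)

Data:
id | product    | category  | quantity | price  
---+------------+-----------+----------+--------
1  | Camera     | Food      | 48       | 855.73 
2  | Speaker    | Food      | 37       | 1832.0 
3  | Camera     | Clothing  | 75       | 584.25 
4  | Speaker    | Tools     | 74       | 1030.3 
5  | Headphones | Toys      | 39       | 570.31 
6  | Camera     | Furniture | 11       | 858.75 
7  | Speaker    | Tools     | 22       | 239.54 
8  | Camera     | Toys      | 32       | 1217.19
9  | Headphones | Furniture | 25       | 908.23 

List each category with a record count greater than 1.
SELECT category, COUNT(*) as cnt
FROM sales
GROUP BY category
HAVING COUNT(*) > 1

Result:
  Food: 2
  Furniture: 2
  Tools: 2
  Toys: 2

Note: HAVING filters groups after aggregation, WHERE filters rows before.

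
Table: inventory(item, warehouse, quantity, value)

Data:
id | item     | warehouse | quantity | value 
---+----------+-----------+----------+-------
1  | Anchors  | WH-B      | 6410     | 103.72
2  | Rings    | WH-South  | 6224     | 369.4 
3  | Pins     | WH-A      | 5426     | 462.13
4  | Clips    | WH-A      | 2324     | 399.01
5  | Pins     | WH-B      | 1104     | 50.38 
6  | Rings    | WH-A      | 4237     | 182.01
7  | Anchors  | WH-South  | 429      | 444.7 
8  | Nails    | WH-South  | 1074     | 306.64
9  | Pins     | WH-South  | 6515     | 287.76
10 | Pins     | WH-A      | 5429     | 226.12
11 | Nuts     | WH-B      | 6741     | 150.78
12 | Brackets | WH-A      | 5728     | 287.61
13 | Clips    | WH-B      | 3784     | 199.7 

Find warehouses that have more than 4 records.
SELECT warehouse, COUNT(*) as cnt
FROM inventory
GROUP BY warehouse
HAVING COUNT(*) > 4

Result:
  WH-A: 5

Note: HAVING filters groups after aggregation, WHERE filters rows before.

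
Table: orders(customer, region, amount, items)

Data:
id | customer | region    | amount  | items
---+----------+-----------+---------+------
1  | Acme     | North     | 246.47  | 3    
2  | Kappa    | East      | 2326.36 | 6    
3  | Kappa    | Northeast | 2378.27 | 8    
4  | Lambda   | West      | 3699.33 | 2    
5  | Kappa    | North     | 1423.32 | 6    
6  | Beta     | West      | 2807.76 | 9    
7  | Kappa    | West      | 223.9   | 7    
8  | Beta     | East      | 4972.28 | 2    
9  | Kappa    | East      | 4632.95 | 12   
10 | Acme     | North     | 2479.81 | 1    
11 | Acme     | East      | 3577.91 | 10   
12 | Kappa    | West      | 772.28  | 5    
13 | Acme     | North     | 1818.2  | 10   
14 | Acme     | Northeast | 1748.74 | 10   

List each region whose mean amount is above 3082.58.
SELECT region, AVG(amount)
FROM orders
GROUP BY region
HAVING AVG(amount) > 3082.58

Result:
  East: avg=3877.38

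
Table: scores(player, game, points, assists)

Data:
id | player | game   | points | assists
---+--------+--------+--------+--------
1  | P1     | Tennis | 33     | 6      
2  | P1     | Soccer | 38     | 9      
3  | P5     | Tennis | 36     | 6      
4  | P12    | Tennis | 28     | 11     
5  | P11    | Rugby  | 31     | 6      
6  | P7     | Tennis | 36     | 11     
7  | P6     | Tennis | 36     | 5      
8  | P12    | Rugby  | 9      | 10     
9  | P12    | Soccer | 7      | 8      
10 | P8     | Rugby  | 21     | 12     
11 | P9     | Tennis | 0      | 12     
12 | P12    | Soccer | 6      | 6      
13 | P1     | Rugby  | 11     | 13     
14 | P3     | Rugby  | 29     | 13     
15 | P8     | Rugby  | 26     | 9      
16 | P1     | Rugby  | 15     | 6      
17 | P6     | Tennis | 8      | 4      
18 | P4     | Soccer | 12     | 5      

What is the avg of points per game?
SELECT game, AVG(points) as result
FROM scores
GROUP BY game

Result:
  Rugby: 20.29
  Soccer: 15.75
  Tennis: 25.29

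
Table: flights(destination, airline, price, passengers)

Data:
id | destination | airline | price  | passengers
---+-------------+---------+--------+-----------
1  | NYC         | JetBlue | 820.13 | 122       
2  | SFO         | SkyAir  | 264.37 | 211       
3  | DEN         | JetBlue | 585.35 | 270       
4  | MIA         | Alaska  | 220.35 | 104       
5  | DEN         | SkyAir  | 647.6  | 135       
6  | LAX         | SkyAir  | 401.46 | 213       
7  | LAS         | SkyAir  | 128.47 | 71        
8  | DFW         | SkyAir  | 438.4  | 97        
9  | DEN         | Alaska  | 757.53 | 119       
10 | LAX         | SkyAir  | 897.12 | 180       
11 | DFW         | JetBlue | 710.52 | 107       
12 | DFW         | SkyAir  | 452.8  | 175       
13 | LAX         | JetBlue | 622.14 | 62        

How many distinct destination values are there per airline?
SELECT airline, COUNT(DISTINCT destination)
FROM flights
GROUP BY airline

Result:
  Alaska: 2 distinct
  JetBlue: 4 distinct
  SkyAir: 5 distinct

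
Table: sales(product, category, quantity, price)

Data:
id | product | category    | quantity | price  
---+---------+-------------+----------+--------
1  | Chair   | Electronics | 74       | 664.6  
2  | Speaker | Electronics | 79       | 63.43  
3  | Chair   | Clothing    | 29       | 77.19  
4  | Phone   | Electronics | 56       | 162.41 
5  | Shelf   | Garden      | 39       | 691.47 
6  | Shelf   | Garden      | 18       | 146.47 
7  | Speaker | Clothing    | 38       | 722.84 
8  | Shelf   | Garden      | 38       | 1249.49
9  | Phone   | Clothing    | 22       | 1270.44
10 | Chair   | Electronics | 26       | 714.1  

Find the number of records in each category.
SELECT category, COUNT(*) as count
FROM sales
GROUP BY category

Result:
  Clothing: 3
  Electronics: 4
  Garden: 3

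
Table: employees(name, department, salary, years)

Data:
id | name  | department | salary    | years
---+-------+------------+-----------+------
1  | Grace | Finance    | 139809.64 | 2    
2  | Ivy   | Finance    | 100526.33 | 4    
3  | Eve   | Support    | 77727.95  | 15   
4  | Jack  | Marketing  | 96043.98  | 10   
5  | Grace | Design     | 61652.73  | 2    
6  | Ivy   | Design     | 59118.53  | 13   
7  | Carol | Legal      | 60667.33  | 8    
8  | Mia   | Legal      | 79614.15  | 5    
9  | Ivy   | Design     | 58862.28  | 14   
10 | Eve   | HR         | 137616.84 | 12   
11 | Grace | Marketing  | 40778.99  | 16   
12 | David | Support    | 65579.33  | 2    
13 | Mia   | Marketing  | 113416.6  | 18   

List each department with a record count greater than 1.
SELECT department, COUNT(*) as cnt
FROM employees
GROUP BY department
HAVING COUNT(*) > 1

Result:
  Design: 3
  Finance: 2
  Legal: 2
  Marketing: 3
  Support: 2

Note: HAVING filters groups after aggregation, WHERE filters rows before.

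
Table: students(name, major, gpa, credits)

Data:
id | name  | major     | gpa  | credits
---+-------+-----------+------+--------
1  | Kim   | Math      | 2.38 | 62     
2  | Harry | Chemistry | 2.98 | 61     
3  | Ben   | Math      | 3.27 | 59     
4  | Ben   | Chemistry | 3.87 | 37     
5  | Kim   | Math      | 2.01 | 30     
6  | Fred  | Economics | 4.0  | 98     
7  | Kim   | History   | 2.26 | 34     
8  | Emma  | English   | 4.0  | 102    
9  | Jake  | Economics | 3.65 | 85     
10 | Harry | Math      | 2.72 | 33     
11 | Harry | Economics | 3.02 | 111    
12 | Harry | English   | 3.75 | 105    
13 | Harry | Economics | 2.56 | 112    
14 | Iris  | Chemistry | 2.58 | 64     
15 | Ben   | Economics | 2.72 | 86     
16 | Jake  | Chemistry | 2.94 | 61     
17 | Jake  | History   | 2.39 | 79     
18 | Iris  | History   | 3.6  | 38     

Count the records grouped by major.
SELECT major, COUNT(*) as count
FROM students
GROUP BY major

Result:
  Chemistry: 4
  Economics: 5
  English: 2
  History: 3
  Math: 4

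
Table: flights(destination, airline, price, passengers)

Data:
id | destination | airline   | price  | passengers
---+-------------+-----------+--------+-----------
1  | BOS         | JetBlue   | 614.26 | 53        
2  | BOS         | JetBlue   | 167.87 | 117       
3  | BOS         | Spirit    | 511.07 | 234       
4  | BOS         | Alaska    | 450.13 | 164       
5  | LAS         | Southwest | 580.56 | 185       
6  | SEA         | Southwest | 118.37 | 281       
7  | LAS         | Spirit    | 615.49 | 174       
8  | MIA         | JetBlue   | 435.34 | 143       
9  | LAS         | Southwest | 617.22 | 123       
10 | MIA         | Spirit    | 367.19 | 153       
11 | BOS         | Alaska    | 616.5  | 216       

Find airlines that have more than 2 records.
SELECT airline, COUNT(*) as cnt
FROM flights
GROUP BY airline
HAVING COUNT(*) > 2

Result:
  JetBlue: 3
  Southwest: 3
  Spirit: 3

Note: HAVING filters groups after aggregation, WHERE filters rows before.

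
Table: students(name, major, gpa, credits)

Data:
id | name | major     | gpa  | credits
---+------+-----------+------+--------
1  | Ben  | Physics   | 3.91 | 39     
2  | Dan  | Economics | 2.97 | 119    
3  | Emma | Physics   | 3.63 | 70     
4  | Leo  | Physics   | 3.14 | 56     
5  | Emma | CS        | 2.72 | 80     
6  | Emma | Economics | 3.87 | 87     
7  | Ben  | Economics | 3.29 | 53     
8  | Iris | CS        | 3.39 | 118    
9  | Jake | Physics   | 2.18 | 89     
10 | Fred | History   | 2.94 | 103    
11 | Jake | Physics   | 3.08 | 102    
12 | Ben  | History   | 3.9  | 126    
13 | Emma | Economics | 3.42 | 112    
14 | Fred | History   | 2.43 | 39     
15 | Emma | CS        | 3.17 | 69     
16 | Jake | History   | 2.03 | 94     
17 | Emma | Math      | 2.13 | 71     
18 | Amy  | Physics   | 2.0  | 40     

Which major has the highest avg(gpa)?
SELECT major, AVG(gpa) as val
FROM students
GROUP BY major
ORDER BY val DESC
LIMIT 1

Result: Economics with avg(gpa) = 3.39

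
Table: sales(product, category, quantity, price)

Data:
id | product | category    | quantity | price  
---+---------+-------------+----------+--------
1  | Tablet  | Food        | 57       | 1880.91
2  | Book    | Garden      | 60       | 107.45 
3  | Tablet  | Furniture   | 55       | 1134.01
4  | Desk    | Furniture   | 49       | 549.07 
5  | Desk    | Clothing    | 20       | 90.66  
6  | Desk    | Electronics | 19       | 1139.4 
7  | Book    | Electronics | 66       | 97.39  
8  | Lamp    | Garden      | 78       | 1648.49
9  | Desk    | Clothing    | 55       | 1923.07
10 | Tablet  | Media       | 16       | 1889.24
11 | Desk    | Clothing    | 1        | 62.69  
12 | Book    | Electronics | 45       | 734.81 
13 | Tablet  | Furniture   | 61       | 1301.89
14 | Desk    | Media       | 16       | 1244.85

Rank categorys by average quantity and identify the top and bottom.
SELECT category, AVG(quantity)
FROM sales
GROUP BY category
ORDER BY AVG(quantity)

All groups:
  Media: 16.00
  Clothing: 25.33
  Electronics: 43.33
  Furniture: 55.00
  Food: 57.00
  Garden: 69.00

Highest: Garden (69.00)
Lowest: Media (16.00)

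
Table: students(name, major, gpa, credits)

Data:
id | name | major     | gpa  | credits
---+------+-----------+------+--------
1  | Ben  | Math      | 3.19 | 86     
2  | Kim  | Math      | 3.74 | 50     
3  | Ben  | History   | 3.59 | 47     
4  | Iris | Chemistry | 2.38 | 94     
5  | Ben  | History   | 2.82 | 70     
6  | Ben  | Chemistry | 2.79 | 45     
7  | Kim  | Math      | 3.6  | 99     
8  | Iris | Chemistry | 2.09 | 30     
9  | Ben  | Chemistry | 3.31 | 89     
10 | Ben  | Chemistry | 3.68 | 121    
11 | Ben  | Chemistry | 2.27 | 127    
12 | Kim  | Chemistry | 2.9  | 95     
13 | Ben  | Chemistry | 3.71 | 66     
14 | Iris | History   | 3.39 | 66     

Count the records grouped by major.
SELECT major, COUNT(*) as count
FROM students
GROUP BY major

Result:
  Chemistry: 8
  History: 3
  Math: 3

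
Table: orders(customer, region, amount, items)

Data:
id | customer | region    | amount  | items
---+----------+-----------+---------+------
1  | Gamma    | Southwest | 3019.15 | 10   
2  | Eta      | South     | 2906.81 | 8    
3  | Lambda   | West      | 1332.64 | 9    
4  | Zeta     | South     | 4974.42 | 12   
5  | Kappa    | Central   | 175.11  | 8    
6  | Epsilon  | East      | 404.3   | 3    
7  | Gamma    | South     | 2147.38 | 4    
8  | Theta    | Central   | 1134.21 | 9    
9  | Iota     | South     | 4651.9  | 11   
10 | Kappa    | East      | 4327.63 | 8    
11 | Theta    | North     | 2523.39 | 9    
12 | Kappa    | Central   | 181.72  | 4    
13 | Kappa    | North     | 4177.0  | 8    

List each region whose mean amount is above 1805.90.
SELECT region, AVG(amount)
FROM orders
GROUP BY region
HAVING AVG(amount) > 1805.90

Result:
  East: avg=2365.97
  North: avg=3350.20
  South: avg=3670.13
  Southwest: avg=3019.15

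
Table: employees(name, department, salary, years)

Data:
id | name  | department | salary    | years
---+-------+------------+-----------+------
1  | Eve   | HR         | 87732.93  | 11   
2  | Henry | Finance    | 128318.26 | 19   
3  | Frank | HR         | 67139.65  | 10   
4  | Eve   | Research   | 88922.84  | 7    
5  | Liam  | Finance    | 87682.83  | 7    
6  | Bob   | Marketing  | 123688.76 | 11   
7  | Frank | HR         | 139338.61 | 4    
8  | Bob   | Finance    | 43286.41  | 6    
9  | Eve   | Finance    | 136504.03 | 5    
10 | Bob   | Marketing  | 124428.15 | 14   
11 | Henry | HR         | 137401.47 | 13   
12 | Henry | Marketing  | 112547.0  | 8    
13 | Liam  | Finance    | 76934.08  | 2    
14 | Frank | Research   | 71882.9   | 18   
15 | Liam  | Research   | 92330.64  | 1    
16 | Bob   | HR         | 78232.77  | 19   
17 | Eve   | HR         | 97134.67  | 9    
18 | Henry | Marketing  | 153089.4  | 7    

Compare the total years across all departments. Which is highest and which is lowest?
SELECT department, SUM(years)
FROM employees
GROUP BY department
ORDER BY SUM(years)

All groups:
  Research: 26
  Finance: 39
  Marketing: 40
  HR: 66

Highest: HR (66)
Lowest: Research (26)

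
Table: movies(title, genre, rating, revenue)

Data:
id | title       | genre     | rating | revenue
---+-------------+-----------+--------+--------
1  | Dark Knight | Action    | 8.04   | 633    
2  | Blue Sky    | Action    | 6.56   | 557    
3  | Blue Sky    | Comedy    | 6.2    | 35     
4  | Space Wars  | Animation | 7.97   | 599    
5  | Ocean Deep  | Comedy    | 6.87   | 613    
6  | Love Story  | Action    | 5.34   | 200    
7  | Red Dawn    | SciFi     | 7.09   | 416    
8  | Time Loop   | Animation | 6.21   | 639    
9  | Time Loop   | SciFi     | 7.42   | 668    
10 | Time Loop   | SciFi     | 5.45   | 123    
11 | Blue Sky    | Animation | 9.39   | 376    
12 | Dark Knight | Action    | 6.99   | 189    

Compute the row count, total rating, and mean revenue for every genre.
SELECT genre,
       COUNT(*) as cnt,
       SUM(rating) as total_rating,
       AVG(revenue) as avg_revenue
FROM movies
GROUP BY genre

Result:
  Action: 4 records, 26.93 total rating, 394.75 avg revenue
  Animation: 3 records, 23.57 total rating, 538.00 avg revenue
  Comedy: 2 records, 13.07 total rating, 324.00 avg revenue
  SciFi: 3 records, 19.96 total rating, 402.33 avg revenue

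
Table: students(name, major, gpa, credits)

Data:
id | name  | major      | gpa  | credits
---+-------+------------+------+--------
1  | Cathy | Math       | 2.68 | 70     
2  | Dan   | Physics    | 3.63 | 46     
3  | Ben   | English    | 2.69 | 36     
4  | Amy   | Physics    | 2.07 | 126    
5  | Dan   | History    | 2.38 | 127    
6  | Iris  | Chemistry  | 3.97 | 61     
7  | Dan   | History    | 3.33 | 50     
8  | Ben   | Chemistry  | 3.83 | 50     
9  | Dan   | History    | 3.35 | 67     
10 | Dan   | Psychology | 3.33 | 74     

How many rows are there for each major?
SELECT major, COUNT(*) as count
FROM students
GROUP BY major

Result:
  Chemistry: 2
  English: 1
  History: 3
  Math: 1
  Physics: 2
  Psychology: 1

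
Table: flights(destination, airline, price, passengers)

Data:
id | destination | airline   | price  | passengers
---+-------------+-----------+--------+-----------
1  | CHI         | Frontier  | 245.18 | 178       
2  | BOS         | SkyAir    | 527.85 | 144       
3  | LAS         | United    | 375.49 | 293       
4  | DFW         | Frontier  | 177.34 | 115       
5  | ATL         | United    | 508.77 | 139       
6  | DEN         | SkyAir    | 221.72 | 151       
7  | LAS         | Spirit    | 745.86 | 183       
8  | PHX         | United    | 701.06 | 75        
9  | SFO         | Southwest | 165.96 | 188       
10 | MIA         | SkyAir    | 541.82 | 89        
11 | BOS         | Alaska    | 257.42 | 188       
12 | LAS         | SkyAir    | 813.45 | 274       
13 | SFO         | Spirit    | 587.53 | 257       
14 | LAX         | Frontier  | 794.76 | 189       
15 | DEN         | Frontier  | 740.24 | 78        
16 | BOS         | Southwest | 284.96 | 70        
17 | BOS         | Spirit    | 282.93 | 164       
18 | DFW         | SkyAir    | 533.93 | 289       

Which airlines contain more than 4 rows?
SELECT airline, COUNT(*) as cnt
FROM flights
GROUP BY airline
HAVING COUNT(*) > 4

Result:
  SkyAir: 5

Note: HAVING filters groups after aggregation, WHERE filters rows before.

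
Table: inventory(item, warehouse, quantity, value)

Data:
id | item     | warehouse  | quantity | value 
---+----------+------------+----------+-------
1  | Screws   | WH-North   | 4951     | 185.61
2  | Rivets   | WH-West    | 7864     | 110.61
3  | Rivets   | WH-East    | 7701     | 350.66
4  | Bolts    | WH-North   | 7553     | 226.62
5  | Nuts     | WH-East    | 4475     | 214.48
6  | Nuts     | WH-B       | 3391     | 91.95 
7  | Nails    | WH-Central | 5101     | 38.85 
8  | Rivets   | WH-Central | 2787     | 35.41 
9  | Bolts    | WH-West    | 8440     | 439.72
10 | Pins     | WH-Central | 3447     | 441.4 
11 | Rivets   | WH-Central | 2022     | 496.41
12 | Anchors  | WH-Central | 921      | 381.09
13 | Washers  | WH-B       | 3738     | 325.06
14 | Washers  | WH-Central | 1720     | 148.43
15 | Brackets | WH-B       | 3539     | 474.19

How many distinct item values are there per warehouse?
SELECT warehouse, COUNT(DISTINCT item)
FROM inventory
GROUP BY warehouse

Result:
  WH-B: 3 distinct
  WH-Central: 5 distinct
  WH-East: 2 distinct
  WH-North: 2 distinct
  WH-West: 2 distinct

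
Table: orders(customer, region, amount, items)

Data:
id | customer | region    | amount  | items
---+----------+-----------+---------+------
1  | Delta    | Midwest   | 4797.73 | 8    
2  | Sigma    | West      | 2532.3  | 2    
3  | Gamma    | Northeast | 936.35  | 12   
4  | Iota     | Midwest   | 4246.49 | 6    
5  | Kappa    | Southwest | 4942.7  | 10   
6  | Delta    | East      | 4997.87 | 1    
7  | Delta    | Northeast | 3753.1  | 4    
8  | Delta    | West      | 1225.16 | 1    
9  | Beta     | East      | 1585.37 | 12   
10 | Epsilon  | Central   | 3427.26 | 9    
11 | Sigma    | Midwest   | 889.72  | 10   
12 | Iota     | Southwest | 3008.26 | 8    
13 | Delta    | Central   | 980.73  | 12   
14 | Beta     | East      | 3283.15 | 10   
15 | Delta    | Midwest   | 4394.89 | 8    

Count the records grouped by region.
SELECT region, COUNT(*) as count
FROM orders
GROUP BY region

Result:
  Central: 2
  East: 3
  Midwest: 4
  Northeast: 2
  Southwest: 2
  West: 2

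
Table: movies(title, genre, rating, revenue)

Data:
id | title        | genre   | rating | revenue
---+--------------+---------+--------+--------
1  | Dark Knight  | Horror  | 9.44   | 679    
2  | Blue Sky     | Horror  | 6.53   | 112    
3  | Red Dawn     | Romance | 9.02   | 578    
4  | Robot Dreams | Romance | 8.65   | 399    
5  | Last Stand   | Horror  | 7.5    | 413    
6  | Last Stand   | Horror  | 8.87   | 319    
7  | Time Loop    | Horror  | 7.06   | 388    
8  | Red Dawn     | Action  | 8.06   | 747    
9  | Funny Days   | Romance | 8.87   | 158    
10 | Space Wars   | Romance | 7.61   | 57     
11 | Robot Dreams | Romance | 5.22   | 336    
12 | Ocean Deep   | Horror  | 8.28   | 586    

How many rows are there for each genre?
SELECT genre, COUNT(*) as count
FROM movies
GROUP BY genre

Result:
  Action: 1
  Horror: 6
  Romance: 5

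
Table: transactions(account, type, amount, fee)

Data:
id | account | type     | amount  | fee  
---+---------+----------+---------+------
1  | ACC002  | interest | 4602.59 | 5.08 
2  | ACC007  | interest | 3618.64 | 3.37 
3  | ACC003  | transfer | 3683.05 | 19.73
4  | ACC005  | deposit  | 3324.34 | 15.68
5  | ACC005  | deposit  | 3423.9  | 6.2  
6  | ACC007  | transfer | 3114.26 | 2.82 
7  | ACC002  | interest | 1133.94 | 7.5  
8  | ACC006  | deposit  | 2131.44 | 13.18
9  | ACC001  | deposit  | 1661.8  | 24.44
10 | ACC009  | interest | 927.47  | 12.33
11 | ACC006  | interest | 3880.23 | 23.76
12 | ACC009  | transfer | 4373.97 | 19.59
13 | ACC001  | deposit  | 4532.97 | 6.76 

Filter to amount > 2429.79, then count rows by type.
SELECT type, COUNT(*)
FROM transactions
WHERE amount > 2429.79
GROUP BY type

Note: WHERE filters rows before grouping.

Result:
  deposit: 3
  interest: 3
  transfer: 3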